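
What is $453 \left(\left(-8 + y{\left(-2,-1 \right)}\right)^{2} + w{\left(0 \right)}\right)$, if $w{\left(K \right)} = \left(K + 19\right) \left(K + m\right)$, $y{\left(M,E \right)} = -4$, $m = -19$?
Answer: $-98301$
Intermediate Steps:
$w{\left(K \right)} = \left(-19 + K\right) \left(19 + K\right)$ ($w{\left(K \right)} = \left(K + 19\right) \left(K - 19\right) = \left(19 + K\right) \left(-19 + K\right) = \left(-19 + K\right) \left(19 + K\right)$)
$453 \left(\left(-8 + y{\left(-2,-1 \right)}\right)^{2} + w{\left(0 \right)}\right) = 453 \left(\left(-8 - 4\right)^{2} - \left(361 - 0^{2}\right)\right) = 453 \left(\left(-12\right)^{2} + \left(-361 + 0\right)\right) = 453 \left(144 - 361\right) = 453 \left(-217\right) = -98301$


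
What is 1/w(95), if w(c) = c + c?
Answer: 1/190 ≈ 0.0052632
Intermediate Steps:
w(c) = 2*c
1/w(95) = 1/(2*95) = 1/190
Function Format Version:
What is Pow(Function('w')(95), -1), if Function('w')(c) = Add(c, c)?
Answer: Rational(1, 190) ≈ 0.0052632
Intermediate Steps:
Function('w')(c) = Mul(2, c)
Pow(Function('w')(95), -1) = Pow(Mul(2, 95), -1) = Pow(190, -1) = Rational(1, 190)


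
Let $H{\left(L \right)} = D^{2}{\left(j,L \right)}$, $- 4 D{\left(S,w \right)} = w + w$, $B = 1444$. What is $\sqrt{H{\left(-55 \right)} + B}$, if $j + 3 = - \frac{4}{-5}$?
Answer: $\frac{\sqrt{8801}}{2} \approx 46.907$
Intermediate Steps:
$j = - \frac{11}{5}$ ($j = -3 - \frac{4}{-5} = -3 - - \frac{4}{5} = -3 + \frac{4}{5} = - \frac{11}{5} \approx -2.2$)
$D{\left(S,w \right)} = - \frac{w}{2}$ ($D{\left(S,w \right)} = - \frac{w + w}{4} = - \frac{2 w}{4} = - \frac{w}{2}$)
$H{\left(L \right)} = \frac{L^{2}}{4}$ ($H{\left(L \right)} = \left(- \frac{L}{2}\right)^{2} = \frac{L^{2}}{4}$)
$\sqrt{H{\left(-55 \right)} + B} = \sqrt{\frac{\left(-55\right)^{2}}{4} + 1444} = \sqrt{\frac{1}{4} \cdot 3025 + 1444} = \sqrt{\frac{3025}{4} + 1444} = \sqrt{\frac{8801}{4}} = \frac{\sqrt{8801}}{2}$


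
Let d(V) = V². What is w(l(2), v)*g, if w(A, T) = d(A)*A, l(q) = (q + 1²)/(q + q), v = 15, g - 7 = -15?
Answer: -27/8 ≈ -3.3750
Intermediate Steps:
g = -8 (g = 7 - 15 = -8)
l(q) = (1 + q)/(2*q) (l(q) = (q + 1)/((2*q)) = (1 + q)*(1/(2*q)) = (1 + q)/(2*q))
w(A, T) = A³ (w(A, T) = A²*A = A³)
w(l(2), v)*g = ((½)*(1 + 2)/2)³*(-8) = ((½)*(½)*3)³*(-8) = (¾)³*(-8) = (27/64)*(-8) = -27/8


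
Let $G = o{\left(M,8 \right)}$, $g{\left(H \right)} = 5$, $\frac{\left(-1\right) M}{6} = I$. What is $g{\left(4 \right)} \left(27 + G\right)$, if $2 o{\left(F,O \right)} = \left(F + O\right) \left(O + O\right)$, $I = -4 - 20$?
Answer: $6215$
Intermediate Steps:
$I = -24$ ($I = -4 - 20 = -24$)
$M = 144$ ($M = \left(-6\right) \left(-24\right) = 144$)
$o{\left(F,O \right)} = O \left(F + O\right)$ ($o{\left(F,O \right)} = \frac{\left(F + O\right) \left(O + O\right)}{2} = \frac{\left(F + O\right) 2 O}{2} = \frac{2 O \left(F + O\right)}{2} = O \left(F + O\right)$)
$G = 1216$ ($G = 8 \left(144 + 8\right) = 8 \cdot 152 = 1216$)
$g{\left(4 \right)} \left(27 + G\right) = 5 \left(27 + 1216\right) = 5 \cdot 1243 = 6215$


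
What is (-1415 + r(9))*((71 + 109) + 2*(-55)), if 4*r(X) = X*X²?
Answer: -172585/2 ≈ -86293.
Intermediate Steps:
r(X) = X³/4 (r(X) = (X*X²)/4 = X³/4)
(-1415 + r(9))*((71 + 109) + 2*(-55)) = (-1415 + (¼)*9³)*((71 + 109) + 2*(-55)) = (-1415 + (¼)*729)*(180 - 110) = (-1415 + 729/4)*70 = -4931/4*70 = -172585/2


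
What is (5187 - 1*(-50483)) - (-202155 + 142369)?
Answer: 115456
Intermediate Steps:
(5187 - 1*(-50483)) - (-202155 + 142369) = (5187 + 50483) - 1*(-59786) = 55670 + 59786 = 115456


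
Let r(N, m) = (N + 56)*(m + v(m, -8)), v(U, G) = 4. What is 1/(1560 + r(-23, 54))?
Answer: 1/3474 ≈ 0.00028785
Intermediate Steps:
r(N, m) = (4 + m)*(56 + N) (r(N, m) = (N + 56)*(m + 4) = (56 + N)*(4 + m) = (4 + m)*(56 + N))
1/(1560 + r(-23, 54)) = 1/(1560 + (224 + 4*(-23) + 56*54 - 23*54)) = 1/(1560 + (224 - 92 + 3024 - 1242)) = 1/(1560 + 1914) = 1/3474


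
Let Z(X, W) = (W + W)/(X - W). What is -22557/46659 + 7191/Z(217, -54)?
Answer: -32696755/1812 ≈ -18045.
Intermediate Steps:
Z(X, W) = 2*W/(X - W) (Z(X, W) = (2*W)/(X - W) = 2*W/(X - W))
-22557/46659 + 7191/Z(217, -54) = -22557/46659 + 7191/((-2*(-54)/(-54 - 1*217))) = -22557*1/46659 + 7191/((-2*(-54)/(-54 - 217))) = -73/151 + 7191/((-2*(-54)/(-271))) = -73/151 + 7191/((-2*(-54)*(-1/271))) = -73/151 + 7191/(-108/271) = -73/151 + 7191*(-271/108) = -73/151 - 216529/12 = -32696755/1812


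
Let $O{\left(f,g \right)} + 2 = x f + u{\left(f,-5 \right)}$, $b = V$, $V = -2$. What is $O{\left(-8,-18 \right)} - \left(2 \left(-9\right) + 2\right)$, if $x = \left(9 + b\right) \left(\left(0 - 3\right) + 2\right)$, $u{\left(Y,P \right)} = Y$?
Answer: $62$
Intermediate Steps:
$b = -2$
$x = -7$ ($x = \left(9 - 2\right) \left(\left(0 - 3\right) + 2\right) = 7 \left(\left(0 - 3\right) + 2\right) = 7 \left(-3 + 2\right) = 7 \left(-1\right) = -7$)
$O{\left(f,g \right)} = -2 - 6 f$ ($O{\left(f,g \right)} = -2 + \left(- 7 f + f\right) = -2 - 6 f$)
$O{\left(-8,-18 \right)} - \left(2 \left(-9\right) + 2\right) = \left(-2 - -48\right) - \left(2 \left(-9\right) + 2\right) = \left(-2 + 48\right) - \left(-18 + 2\right) = 46 - -16 = 46 + 16 = 62$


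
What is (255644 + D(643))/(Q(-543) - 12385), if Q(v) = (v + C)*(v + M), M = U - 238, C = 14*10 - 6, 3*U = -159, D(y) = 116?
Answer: 255760/328721 ≈ 0.77805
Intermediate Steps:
U = -53 (U = (⅓)*(-159) = -53)
C = 134 (C = 140 - 6 = 134)
M = -291 (M = -53 - 238 = -291)
Q(v) = (-291 + v)*(134 + v) (Q(v) = (v + 134)*(v - 291) = (134 + v)*(-291 + v) = (-291 + v)*(134 + v))
(255644 + D(643))/(Q(-543) - 12385) = (255644 + 116)/((-38994 + (-543)² - 157*(-543)) - 12385) = 255760/((-38994 + 294849 + 85251) - 12385) = 255760/(341106 - 12385) = 255760/328721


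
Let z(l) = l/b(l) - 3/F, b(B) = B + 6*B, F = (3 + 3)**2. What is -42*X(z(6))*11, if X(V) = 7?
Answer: -3234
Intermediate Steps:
F = 36 (F = 6**2 = 36)
b(B) = 7*B
z(l) = 5/84 (z(l) = l/((7*l)) - 3/36 = l*(1/(7*l)) - 3*1/36 = 1/7 - 1/12 = 5/84)
-42*X(z(6))*11 = -42*7*11 = -294*11 = -3234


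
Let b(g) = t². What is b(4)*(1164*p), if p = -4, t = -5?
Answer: -116400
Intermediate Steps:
b(g) = 25 (b(g) = (-5)² = 25)
b(4)*(1164*p) = 25*(1164*(-4)) = 25*(-4656) = -116400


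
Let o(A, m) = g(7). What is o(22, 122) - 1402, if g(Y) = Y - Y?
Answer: -1402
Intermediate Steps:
g(Y) = 0
o(A, m) = 0
o(22, 122) - 1402 = 0 - 1402 = -1402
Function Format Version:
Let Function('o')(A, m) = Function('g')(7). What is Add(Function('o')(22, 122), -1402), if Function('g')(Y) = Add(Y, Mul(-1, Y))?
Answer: -1402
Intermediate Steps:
Function('g')(Y) = 0
Function('o')(A, m) = 0
Add(Function('o')(22, 122), -1402) = Add(0, -1402) = -1402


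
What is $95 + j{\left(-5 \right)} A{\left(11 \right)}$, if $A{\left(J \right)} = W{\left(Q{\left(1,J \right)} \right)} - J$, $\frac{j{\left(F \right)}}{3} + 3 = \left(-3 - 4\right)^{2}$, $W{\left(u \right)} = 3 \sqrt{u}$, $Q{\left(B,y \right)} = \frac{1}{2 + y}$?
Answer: $-1423 + \frac{414 \sqrt{13}}{13} \approx -1308.2$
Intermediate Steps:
$j{\left(F \right)} = 138$ ($j{\left(F \right)} = -9 + 3 \left(-3 - 4\right)^{2} = -9 + 3 \left(-7\right)^{2} = -9 + 3 \cdot 49 = -9 + 147 = 138$)
$A{\left(J \right)} = - J + 3 \sqrt{\frac{1}{2 + J}}$ ($A{\left(J \right)} = 3 \sqrt{\frac{1}{2 + J}} - J = - J + 3 \sqrt{\frac{1}{2 + J}}$)
$95 + j{\left(-5 \right)} A{\left(11 \right)} = 95 + 138 \left(\left(-1\right) 11 + 3 \sqrt{\frac{1}{2 + 11}}\right) = 95 + 138 \left(-11 + 3 \sqrt{\frac{1}{13}}\right) = 95 + 138 \left(-11 + \frac{3}{\sqrt{13}}\right) = 95 + 138 \left(-11 + 3 \frac{\sqrt{13}}{13}\right) = 95 + 138 \left(-11 + \frac{3 \sqrt{13}}{13}\right) = 95 - \left(1518 - \frac{414 \sqrt{13}}{13}\right) = -1423 + \frac{414 \sqrt{13}}{13}$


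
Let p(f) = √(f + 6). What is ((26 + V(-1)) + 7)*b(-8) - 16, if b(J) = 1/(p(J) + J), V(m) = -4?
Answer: -644/33 - 29*I*√2/66 ≈ -19.515 - 0.6214*I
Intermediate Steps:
p(f) = √(6 + f)
b(J) = 1/(J + √(6 + J)) (b(J) = 1/(√(6 + J) + J) = 1/(J + √(6 + J)))
((26 + V(-1)) + 7)*b(-8) - 16 = ((26 - 4) + 7)/(-8 + √(6 - 8)) - 16 = (22 + 7)/(-8 + √(-2)) - 16 = 29/(-8 + I*√2) - 16 = -16 + 29/(-8 + I*√2)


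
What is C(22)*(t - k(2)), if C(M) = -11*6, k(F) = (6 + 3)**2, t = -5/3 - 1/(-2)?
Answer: 5423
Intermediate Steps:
t = -7/6 (t = -5*1/3 - 1*(-1/2) = -5/3 + 1/2 = -7/6 ≈ -1.1667)
k(F) = 81 (k(F) = 9**2 = 81)
C(M) = -66
C(22)*(t - k(2)) = -66*(-7/6 - 1*81) = -66*(-7/6 - 81) = -66*(-493/6) = 5423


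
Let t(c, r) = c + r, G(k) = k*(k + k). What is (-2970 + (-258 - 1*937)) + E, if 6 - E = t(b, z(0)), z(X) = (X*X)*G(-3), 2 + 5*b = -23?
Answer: -4154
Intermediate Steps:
G(k) = 2*k**2 (G(k) = k*(2*k) = 2*k**2)
b = -5 (b = -2/5 + (1/5)*(-23) = -2/5 - 23/5 = -5)
z(X) = 18*X**2 (z(X) = (X*X)*(2*(-3)**2) = X**2*(2*9) = X**2*18 = 18*X**2)
E = 11 (E = 6 - (-5 + 18*0**2) = 6 - (-5 + 18*0) = 6 - (-5 + 0) = 6 - 1*(-5) = 6 + 5 = 11)
(-2970 + (-258 - 1*937)) + E = (-2970 + (-258 - 1*937)) + 11 = (-2970 + (-258 - 937)) + 11 = (-2970 - 1195) + 11 = -4165 + 11 = -4154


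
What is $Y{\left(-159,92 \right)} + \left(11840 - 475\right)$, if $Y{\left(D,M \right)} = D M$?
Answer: $-3263$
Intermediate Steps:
$Y{\left(-159,92 \right)} + \left(11840 - 475\right) = \left(-159\right) 92 + \left(11840 - 475\right) = -14628 + \left(11840 - 475\right) = -14628 + 11365 = -3263$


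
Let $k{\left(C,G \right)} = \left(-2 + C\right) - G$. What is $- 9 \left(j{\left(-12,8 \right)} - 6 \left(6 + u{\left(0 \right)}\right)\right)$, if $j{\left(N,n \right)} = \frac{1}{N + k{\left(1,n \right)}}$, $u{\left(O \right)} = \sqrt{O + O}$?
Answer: $\frac{2271}{7} \approx 324.43$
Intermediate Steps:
$u{\left(O \right)} = \sqrt{2} \sqrt{O}$ ($u{\left(O \right)} = \sqrt{2 O} = \sqrt{2} \sqrt{O}$)
$k{\left(C,G \right)} = -2 + C - G$
$j{\left(N,n \right)} = \frac{1}{-1 + N - n}$ ($j{\left(N,n \right)} = \frac{1}{N - \left(1 + n\right)} = \frac{1}{-1 + N - n}$)
$- 9 \left(j{\left(-12,8 \right)} - 6 \left(6 + u{\left(0 \right)}\right)\right) = - 9 \left(- \frac{1}{1 + 8 - -12} - 6 \left(6 + \sqrt{2} \sqrt{0}\right)\right) = - 9 \left(- \frac{1}{1 + 8 + 12} - 6 \left(6 + \sqrt{2} \cdot 0\right)\right) = - 9 \left(- \frac{1}{21} - 6 \left(6 + 0\right)\right) = - 9 \left(\left(-1\right) \frac{1}{21} - 36\right) = - 9 \left(- \frac{1}{21} - 36\right) = \left(-9\right) \left(- \frac{757}{21}\right) = \frac{2271}{7}$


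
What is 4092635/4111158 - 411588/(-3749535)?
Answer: 1893064608181/1712770090170 ≈ 1.1053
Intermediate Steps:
4092635/4111158 - 411588/(-3749535) = 4092635*(1/4111158) - 411588*(-1/3749535) = 4092635/4111158 + 45732/416615 = 1893064608181/1712770090170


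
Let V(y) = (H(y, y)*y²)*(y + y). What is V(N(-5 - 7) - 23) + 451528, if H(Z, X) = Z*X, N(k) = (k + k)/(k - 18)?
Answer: -32290138102/3125 ≈ -1.0333e+7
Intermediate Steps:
N(k) = 2*k/(-18 + k) (N(k) = (2*k)/(-18 + k) = 2*k/(-18 + k))
H(Z, X) = X*Z
V(y) = 2*y⁵ (V(y) = ((y*y)*y²)*(y + y) = (y²*y²)*(2*y) = y⁴*(2*y) = 2*y⁵)
V(N(-5 - 7) - 23) + 451528 = 2*(2*(-5 - 7)/(-18 + (-5 - 7)) - 23)⁵ + 451528 = 2*(2*(-12)/(-18 - 12) - 23)⁵ + 451528 = 2*(2*(-12)/(-30) - 23)⁵ + 451528 = 2*(2*(-12)*(-1/30) - 23)⁵ + 451528 = 2*(⅘ - 23)⁵ + 451528 = 2*(-111/5)⁵ + 451528 = 2*(-16850581551/3125) + 451528 = -33701163102/3125 + 451528 = -32290138102/3125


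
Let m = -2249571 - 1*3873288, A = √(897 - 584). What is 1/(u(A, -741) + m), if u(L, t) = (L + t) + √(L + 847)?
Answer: 1/(-6123600 + √313 + √(847 + √313)) ≈ -1.6330e-7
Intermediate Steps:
A = √313 ≈ 17.692
u(L, t) = L + t + √(847 + L) (u(L, t) = (L + t) + √(847 + L) = L + t + √(847 + L))
m = -6122859 (m = -2249571 - 3873288 = -6122859)
1/(u(A, -741) + m) = 1/((√313 - 741 + √(847 + √313)) - 6122859) = 1/((-741 + √313 + √(847 + √313)) - 6122859) = 1/(-6123600 + √313 + √(847 + √313))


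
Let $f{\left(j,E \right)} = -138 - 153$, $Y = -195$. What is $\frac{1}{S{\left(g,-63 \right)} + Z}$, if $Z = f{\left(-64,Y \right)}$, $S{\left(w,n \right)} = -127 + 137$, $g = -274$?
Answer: $- \frac{1}{281} \approx -0.0035587$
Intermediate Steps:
$S{\left(w,n \right)} = 10$
$f{\left(j,E \right)} = -291$
$Z = -291$
$\frac{1}{S{\left(g,-63 \right)} + Z} = \frac{1}{10 - 291} = \frac{1}{-281} = - \frac{1}{281}$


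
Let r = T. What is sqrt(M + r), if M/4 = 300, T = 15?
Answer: 9*sqrt(15) ≈ 34.857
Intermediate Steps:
M = 1200 (M = 4*300 = 1200)
r = 15
sqrt(M + r) = sqrt(1200 + 15) = sqrt(1215) = 9*sqrt(15)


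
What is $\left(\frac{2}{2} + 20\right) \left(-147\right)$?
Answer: $-3087$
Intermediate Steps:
$\left(\frac{2}{2} + 20\right) \left(-147\right) = \left(2 \cdot \frac{1}{2} + 20\right) \left(-147\right) = \left(1 + 20\right) \left(-147\right) = 21 \left(-147\right) = -3087$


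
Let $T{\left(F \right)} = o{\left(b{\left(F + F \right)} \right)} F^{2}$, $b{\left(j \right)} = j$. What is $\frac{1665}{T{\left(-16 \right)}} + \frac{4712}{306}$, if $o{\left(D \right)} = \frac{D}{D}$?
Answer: $\frac{857881}{39168} \approx 21.903$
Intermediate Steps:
$o{\left(D \right)} = 1$
$T{\left(F \right)} = F^{2}$ ($T{\left(F \right)} = 1 F^{2} = F^{2}$)
$\frac{1665}{T{\left(-16 \right)}} + \frac{4712}{306} = \frac{1665}{\left(-16\right)^{2}} + \frac{4712}{306} = \frac{1665}{256} + 4712 \cdot \frac{1}{306} = 1665 \cdot \frac{1}{256} + \frac{2356}{153} = \frac{1665}{256} + \frac{2356}{153} = \frac{857881}{39168}$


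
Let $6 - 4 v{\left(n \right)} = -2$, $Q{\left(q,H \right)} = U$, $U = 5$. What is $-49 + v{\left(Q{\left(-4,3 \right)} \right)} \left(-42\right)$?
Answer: $-133$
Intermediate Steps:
$Q{\left(q,H \right)} = 5$
$v{\left(n \right)} = 2$ ($v{\left(n \right)} = \frac{3}{2} - - \frac{1}{2} = \frac{3}{2} + \frac{1}{2} = 2$)
$-49 + v{\left(Q{\left(-4,3 \right)} \right)} \left(-42\right) = -49 + 2 \left(-42\right) = -49 - 84 = -133$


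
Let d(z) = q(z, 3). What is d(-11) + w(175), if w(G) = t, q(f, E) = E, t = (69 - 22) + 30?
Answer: 80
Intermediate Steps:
t = 77 (t = 47 + 30 = 77)
d(z) = 3
w(G) = 77
d(-11) + w(175) = 3 + 77 = 80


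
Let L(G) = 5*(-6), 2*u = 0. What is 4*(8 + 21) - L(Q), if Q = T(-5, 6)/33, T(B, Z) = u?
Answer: 146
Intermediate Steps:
u = 0 (u = (½)*0 = 0)
T(B, Z) = 0
Q = 0 (Q = 0/33 = 0*(1/33) = 0)
L(G) = -30
4*(8 + 21) - L(Q) = 4*(8 + 21) - 1*(-30) = 4*29 + 30 = 116 + 30 = 146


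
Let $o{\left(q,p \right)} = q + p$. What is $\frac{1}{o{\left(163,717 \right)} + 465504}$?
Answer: $\frac{1}{466384} \approx 2.1442 \cdot 10^{-6}$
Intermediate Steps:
$o{\left(q,p \right)} = p + q$
$\frac{1}{o{\left(163,717 \right)} + 465504} = \frac{1}{\left(717 + 163\right) + 465504} = \frac{1}{880 + 465504} = \frac{1}{466384}$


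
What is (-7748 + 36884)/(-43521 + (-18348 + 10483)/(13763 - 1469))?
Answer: -358197984/535055039 ≈ -0.66946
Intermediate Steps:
(-7748 + 36884)/(-43521 + (-18348 + 10483)/(13763 - 1469)) = 29136/(-43521 - 7865/12294) = 29136/(-535055039/12294) = 29136*(-12294/535055039) = -358197984/535055039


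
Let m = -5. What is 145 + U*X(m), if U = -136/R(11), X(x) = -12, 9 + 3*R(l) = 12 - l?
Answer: -467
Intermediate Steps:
R(l) = 1 - l/3 (R(l) = -3 + (12 - l)/3 = -3 + (4 - l/3) = 1 - l/3)
U = 51 (U = -136/(1 - ⅓*11) = -136/(1 - 11/3) = -136/(-8/3) = -136*(-3/8) = 51)
145 + U*X(m) = 145 + 51*(-12) = 145 - 612 = -467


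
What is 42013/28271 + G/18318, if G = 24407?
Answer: 1459604431/517868178 ≈ 2.8185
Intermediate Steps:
42013/28271 + G/18318 = 42013/28271 + 24407/18318 = 1459604431/517868178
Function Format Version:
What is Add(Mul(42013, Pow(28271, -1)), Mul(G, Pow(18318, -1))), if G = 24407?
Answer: Rational(1459604431, 517868178) ≈ 2.8185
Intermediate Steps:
Add(Mul(42013, Pow(28271, -1)), Mul(G, Pow(18318, -1))) = Add(Mul(42013, Pow(28271, -1)), Mul(24407, Pow(18318, -1))) = Add(Mul(42013, Rational(1, 28271)), Mul(24407, Rational(1, 18318))) = Add(Rational(42013, 28271), Rational(24407, 18318)) = Rational(1459604431, 517868178)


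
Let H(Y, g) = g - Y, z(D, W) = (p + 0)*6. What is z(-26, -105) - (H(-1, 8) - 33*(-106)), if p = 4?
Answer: -3483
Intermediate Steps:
z(D, W) = 24 (z(D, W) = (4 + 0)*6 = 4*6 = 24)
z(-26, -105) - (H(-1, 8) - 33*(-106)) = 24 - ((8 - 1*(-1)) - 33*(-106)) = 24 - ((8 + 1) + 3498) = 24 - (9 + 3498) = 24 - 1*3507 = 24 - 3507 = -3483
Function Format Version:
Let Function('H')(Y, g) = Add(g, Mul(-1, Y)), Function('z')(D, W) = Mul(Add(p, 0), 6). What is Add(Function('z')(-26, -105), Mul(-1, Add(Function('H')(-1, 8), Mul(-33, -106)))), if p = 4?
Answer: -3483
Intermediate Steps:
Function('z')(D, W) = 24 (Function('z')(D, W) = Mul(Add(4, 0), 6) = Mul(4, 6) = 24)
Add(Function('z')(-26, -105), Mul(-1, Add(Function('H')(-1, 8), Mul(-33, -106)))) = Add(24, Mul(-1, Add(Add(8, Mul(-1, -1)), Mul(-33, -106)))) = Add(24, Mul(-1, Add(Add(8, 1), 3498))) = Add(24, Mul(-1, Add(9, 3498))) = Add(24, Mul(-1, 3507)) = Add(24, -3507) = -3483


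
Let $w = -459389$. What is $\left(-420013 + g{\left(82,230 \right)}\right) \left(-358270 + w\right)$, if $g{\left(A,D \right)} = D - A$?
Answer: $343306396035$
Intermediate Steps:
$\left(-420013 + g{\left(82,230 \right)}\right) \left(-358270 + w\right) = \left(-420013 + \left(230 - 82\right)\right) \left(-358270 - 459389\right) = \left(-420013 + \left(230 - 82\right)\right) \left(-817659\right) = \left(-420013 + 148\right) \left(-817659\right) = \left(-419865\right) \left(-817659\right) = 343306396035$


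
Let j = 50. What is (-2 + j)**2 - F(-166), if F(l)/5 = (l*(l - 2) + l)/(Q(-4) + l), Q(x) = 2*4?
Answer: 251321/79 ≈ 3181.3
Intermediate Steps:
Q(x) = 8
F(l) = 5*(l + l*(-2 + l))/(8 + l) (F(l) = 5*((l*(l - 2) + l)/(8 + l)) = 5*((l*(-2 + l) + l)/(8 + l)) = 5*((l + l*(-2 + l))/(8 + l)) = 5*(l + l*(-2 + l))/(8 + l))
(-2 + j)**2 - F(-166) = (-2 + 50)**2 - 5*(-166)*(-1 - 166)/(8 - 166) = 48**2 - 5*(-166)*(-167)/(-158) = 2304 - 5*(-166)*(-1)*(-167)/158 = 2304 - 1*(-69305/79) = 2304 + 69305/79 = 251321/79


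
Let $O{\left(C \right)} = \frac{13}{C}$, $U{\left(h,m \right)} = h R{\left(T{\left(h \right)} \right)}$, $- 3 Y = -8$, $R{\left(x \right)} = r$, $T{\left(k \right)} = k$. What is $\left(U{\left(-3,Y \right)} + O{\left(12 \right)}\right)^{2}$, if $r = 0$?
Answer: $\frac{169}{144} \approx 1.1736$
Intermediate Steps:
$R{\left(x \right)} = 0$
$Y = \frac{8}{3}$ ($Y = \left(- \frac{1}{3}\right) \left(-8\right) = \frac{8}{3} \approx 2.6667$)
$U{\left(h,m \right)} = 0$ ($U{\left(h,m \right)} = h 0 = 0$)
$\left(U{\left(-3,Y \right)} + O{\left(12 \right)}\right)^{2} = \left(0 + \frac{13}{12}\right)^{2} = \left(\frac{13}{12}\right)^{2} = \frac{169}{144}$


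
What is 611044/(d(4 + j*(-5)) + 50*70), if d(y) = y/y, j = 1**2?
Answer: 611044/3501 ≈ 174.53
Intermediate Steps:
j = 1
d(y) = 1
611044/(d(4 + j*(-5)) + 50*70) = 611044/(1 + 50*70) = 611044/(1 + 3500) = 611044/3501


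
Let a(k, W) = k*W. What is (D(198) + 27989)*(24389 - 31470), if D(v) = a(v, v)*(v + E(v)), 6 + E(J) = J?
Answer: -108463564469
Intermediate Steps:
E(J) = -6 + J
a(k, W) = W*k
D(v) = v**2*(-6 + 2*v) (D(v) = (v*v)*(v + (-6 + v)) = v**2*(-6 + 2*v))
(D(198) + 27989)*(24389 - 31470) = (2*198**2*(-3 + 198) + 27989)*(24389 - 31470) = (2*39204*195 + 27989)*(-7081) = (15289560 + 27989)*(-7081) = 15317549*(-7081) = -108463564469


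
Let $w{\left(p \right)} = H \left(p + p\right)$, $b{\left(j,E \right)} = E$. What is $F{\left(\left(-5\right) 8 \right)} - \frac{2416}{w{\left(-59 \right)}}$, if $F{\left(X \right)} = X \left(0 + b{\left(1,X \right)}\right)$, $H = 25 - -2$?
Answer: $\frac{2550008}{1593} \approx 1600.8$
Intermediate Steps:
$H = 27$ ($H = 25 + 2 = 27$)
$w{\left(p \right)} = 54 p$ ($w{\left(p \right)} = 27 \left(p + p\right) = 27 \cdot 2 p = 54 p$)
$F{\left(X \right)} = X^{2}$ ($F{\left(X \right)} = X \left(0 + X\right) = X X = X^{2}$)
$F{\left(\left(-5\right) 8 \right)} - \frac{2416}{w{\left(-59 \right)}} = \left(\left(-5\right) 8\right)^{2} - \frac{2416}{54 \left(-59\right)} = \left(-40\right)^{2} - \frac{2416}{-3186} = 1600 - - \frac{1208}{1593} = 1600 + \frac{1208}{1593} = \frac{2550008}{1593}$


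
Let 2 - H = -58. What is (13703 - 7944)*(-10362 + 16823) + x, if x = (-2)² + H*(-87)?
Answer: 37203683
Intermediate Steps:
H = 60 (H = 2 - 1*(-58) = 2 + 58 = 60)
x = -5216 (x = (-2)² + 60*(-87) = 4 - 5220 = -5216)
(13703 - 7944)*(-10362 + 16823) + x = (13703 - 7944)*(-10362 + 16823) - 5216 = 5759*6461 - 5216 = 37208899 - 5216 = 37203683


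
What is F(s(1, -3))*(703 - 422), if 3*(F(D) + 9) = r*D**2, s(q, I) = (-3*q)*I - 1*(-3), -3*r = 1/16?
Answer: -2810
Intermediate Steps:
r = -1/48 (r = -1/3/16 = -1/3*1/16 = -1/48 ≈ -0.020833)
s(q, I) = 3 - 3*I*q (s(q, I) = -3*I*q + 3 = 3 - 3*I*q)
F(D) = -9 - D**2/144 (F(D) = -9 + (-D**2/48)/3 = -9 - D**2/144)
F(s(1, -3))*(703 - 422) = (-9 - (3 - 3*(-3)*1)**2/144)*(703 - 422) = (-9 - (3 + 9)**2/144)*281 = (-9 - 1/144*12**2)*281 = (-9 - 1/144*144)*281 = (-9 - 1)*281 = -10*281 = -2810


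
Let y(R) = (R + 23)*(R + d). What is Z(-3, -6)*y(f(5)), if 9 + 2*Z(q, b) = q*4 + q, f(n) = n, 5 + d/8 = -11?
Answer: 41328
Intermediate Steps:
d = -128 (d = -40 + 8*(-11) = -40 - 88 = -128)
Z(q, b) = -9/2 + 5*q/2 (Z(q, b) = -9/2 + (q*4 + q)/2 = -9/2 + (4*q + q)/2 = -9/2 + (5*q)/2 = -9/2 + 5*q/2)
y(R) = (-128 + R)*(23 + R) (y(R) = (R + 23)*(R - 128) = (23 + R)*(-128 + R) = (-128 + R)*(23 + R))
Z(-3, -6)*y(f(5)) = (-9/2 + (5/2)*(-3))*(-2944 + 5**2 - 105*5) = (-9/2 - 15/2)*(-2944 + 25 - 525) = -12*(-3444) = 41328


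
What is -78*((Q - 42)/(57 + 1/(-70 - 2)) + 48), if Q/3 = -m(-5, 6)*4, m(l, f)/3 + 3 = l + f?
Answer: -15530112/4103 ≈ -3785.1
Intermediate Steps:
m(l, f) = -9 + 3*f + 3*l (m(l, f) = -9 + 3*(l + f) = -9 + 3*(f + l) = -9 + (3*f + 3*l) = -9 + 3*f + 3*l)
Q = 72 (Q = 3*(-(-9 + 3*6 + 3*(-5))*4) = 3*(-(-9 + 18 - 15)*4) = 3*(-1*(-6)*4) = 3*(6*4) = 3*24 = 72)
-78*((Q - 42)/(57 + 1/(-70 - 2)) + 48) = -78*((72 - 42)/(57 + 1/(-70 - 2)) + 48) = -78*(30/(57 + 1/(-72)) + 48) = -78*(30/(57 - 1/72) + 48) = -78*(30/(4103/72) + 48) = -78*(30*(72/4103) + 48) = -78*(2160/4103 + 48) = -78*199104/4103 = -15530112/4103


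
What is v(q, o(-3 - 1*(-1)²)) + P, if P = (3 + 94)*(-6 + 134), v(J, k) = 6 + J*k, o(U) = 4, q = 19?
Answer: 12498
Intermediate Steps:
P = 12416 (P = 97*128 = 12416)
v(q, o(-3 - 1*(-1)²)) + P = (6 + 19*4) + 12416 = (6 + 76) + 12416 = 82 + 12416 = 12498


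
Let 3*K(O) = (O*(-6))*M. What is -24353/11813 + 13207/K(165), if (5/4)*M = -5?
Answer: 123868331/15593160 ≈ 7.9438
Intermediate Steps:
M = -4 (M = (4/5)*(-5) = -4)
K(O) = 8*O (K(O) = ((O*(-6))*(-4))/3 = (-6*O*(-4))/3 = (24*O)/3 = 8*O)
-24353/11813 + 13207/K(165) = -24353/11813 + 13207/((8*165)) = -24353*1/11813 + 13207/1320 = -24353/11813 + 13207*(1/1320) = -24353/11813 + 13207/1320 = 123868331/15593160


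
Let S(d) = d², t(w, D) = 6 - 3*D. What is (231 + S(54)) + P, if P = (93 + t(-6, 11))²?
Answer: 7503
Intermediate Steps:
P = 4356 (P = (93 + (6 - 3*11))² = (93 + (6 - 33))² = (93 - 27)² = 66² = 4356)
(231 + S(54)) + P = (231 + 54²) + 4356 = (231 + 2916) + 4356 = 3147 + 4356 = 7503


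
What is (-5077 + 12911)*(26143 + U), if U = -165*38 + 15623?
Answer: 278075664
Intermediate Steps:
U = 9353 (U = -6270 + 15623 = 9353)
(-5077 + 12911)*(26143 + U) = (-5077 + 12911)*(26143 + 9353) = 7834*35496 = 278075664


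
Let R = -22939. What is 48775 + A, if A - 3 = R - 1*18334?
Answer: 7505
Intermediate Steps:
A = -41270 (A = 3 + (-22939 - 1*18334) = 3 + (-22939 - 18334) = 3 - 41273 = -41270)
48775 + A = 48775 - 41270 = 7505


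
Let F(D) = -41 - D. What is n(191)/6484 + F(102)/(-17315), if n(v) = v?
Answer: 4234377/112270460 ≈ 0.037716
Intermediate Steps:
n(191)/6484 + F(102)/(-17315) = 191/6484 + (-41 - 1*102)/(-17315) = 191*(1/6484) + (-41 - 102)*(-1/17315) = 191/6484 - 143*(-1/17315) = 191/6484 + 143/17315 = 4234377/112270460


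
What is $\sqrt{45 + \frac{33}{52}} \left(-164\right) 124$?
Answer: $- \frac{10168 \sqrt{30849}}{13} \approx -1.3738 \cdot 10^{5}$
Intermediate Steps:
$\sqrt{45 + \frac{33}{52}} \left(-164\right) 124 = \sqrt{\frac{2373}{52}} \left(-164\right) 124 = \frac{\sqrt{30849}}{26} \left(-164\right) 124 = - \frac{82 \sqrt{30849}}{13} \cdot 124 = - \frac{10168 \sqrt{30849}}{13}$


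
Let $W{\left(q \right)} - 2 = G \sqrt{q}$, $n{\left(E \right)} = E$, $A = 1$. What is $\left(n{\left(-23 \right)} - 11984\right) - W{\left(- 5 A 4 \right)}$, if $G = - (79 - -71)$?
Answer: $-12009 + 300 i \sqrt{5} \approx -12009.0 + 670.82 i$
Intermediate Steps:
$G = -150$ ($G = - (79 + 71) = \left(-1\right) 150 = -150$)
$W{\left(q \right)} = 2 - 150 \sqrt{q}$
$\left(n{\left(-23 \right)} - 11984\right) - W{\left(- 5 A 4 \right)} = \left(-23 - 11984\right) - \left(2 - 150 \sqrt{\left(-5\right) 1 \cdot 4}\right) = \left(-23 - 11984\right) - \left(2 - 150 \sqrt{\left(-5\right) 4}\right) = -12007 - \left(2 - 150 \sqrt{-20}\right) = -12007 - \left(2 - 150 \cdot 2 i \sqrt{5}\right) = -12007 - \left(2 - 300 i \sqrt{5}\right) = -12009 + 300 i \sqrt{5}$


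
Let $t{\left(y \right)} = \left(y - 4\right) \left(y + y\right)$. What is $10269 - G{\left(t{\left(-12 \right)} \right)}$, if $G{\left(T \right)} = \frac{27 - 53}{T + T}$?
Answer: $\frac{3943309}{384} \approx 10269.0$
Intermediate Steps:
$t{\left(y \right)} = 2 y \left(-4 + y\right)$ ($t{\left(y \right)} = \left(-4 + y\right) 2 y = 2 y \left(-4 + y\right)$)
$G{\left(T \right)} = - \frac{13}{T}$ ($G{\left(T \right)} = - \frac{26}{2 T} = - 26 \frac{1}{2 T} = - \frac{13}{T}$)
$10269 - G{\left(t{\left(-12 \right)} \right)} = 10269 - - \frac{13}{2 \left(-12\right) \left(-4 - 12\right)} = 10269 - - \frac{13}{2 \left(-12\right) \left(-16\right)} = 10269 - - \frac{13}{384} = 10269 + \frac{13}{384} = \frac{3943309}{384}$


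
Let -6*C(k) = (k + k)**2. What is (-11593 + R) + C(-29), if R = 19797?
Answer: 22930/3 ≈ 7643.3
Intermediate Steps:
C(k) = -2*k**2/3 (C(k) = -(k + k)**2/6 = -4*k**2/6 = -2*k**2/3)
(-11593 + R) + C(-29) = (-11593 + 19797) - 2/3*(-29)**2 = 8204 - 2/3*841 = 8204 - 1682/3 = 22930/3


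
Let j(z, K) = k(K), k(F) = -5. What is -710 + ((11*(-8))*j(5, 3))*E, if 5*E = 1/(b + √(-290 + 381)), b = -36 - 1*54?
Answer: -5694310/8009 - 88*√91/8009 ≈ -711.09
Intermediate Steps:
j(z, K) = -5
b = -90 (b = -36 - 54 = -90)
E = 1/(5*(-90 + √91)) (E = 1/(5*(-90 + √(-290 + 381))) = 1/(5*(-90 + √91)) ≈ -0.0024857)
-710 + ((11*(-8))*j(5, 3))*E = -710 + ((11*(-8))*(-5))*(-18/8009 - √91/40045) = -710 + (-88*(-5))*(-18/8009 - √91/40045) = -710 + 440*(-18/8009 - √91/40045) = -710 + (-7920/8009 - 88*√91/8009) = -5694310/8009 - 88*√91/8009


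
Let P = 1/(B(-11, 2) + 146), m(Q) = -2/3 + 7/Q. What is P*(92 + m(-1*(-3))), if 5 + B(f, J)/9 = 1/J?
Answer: 562/633 ≈ 0.88784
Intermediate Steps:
B(f, J) = -45 + 9/J
m(Q) = -2/3 + 7/Q (m(Q) = -2*1/3 + 7/Q = -2/3 + 7/Q)
P = 2/211 (P = 1/((-45 + 9/2) + 146) = 1/(-81/2 + 146) = 1/(211/2) = 2/211 ≈ 0.0094787)
P*(92 + m(-1*(-3))) = 2*(92 + (-2/3 + 7/((-1*(-3)))))/211 = 2*(92 + (-2/3 + 7/3))/211 = 2*(92 + 5/3)/211 = (2/211)*(281/3) = 562/633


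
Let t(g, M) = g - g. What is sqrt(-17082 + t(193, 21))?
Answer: 3*I*sqrt(1898) ≈ 130.7*I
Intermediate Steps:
t(g, M) = 0
sqrt(-17082 + t(193, 21)) = sqrt(-17082 + 0) = sqrt(-17082) = 3*I*sqrt(1898)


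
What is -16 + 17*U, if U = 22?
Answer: 358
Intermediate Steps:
-16 + 17*U = -16 + 17*22 = -16 + 374 = 358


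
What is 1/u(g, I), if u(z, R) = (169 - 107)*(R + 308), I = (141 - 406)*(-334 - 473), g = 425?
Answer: 1/13278106 ≈ 7.5312e-8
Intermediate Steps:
I = 213855 (I = -265*(-807) = 213855)
u(z, R) = 19096 + 62*R (u(z, R) = 62*(308 + R) = 19096 + 62*R)
1/u(g, I) = 1/(19096 + 62*213855) = 1/(19096 + 13259010) = 1/13278106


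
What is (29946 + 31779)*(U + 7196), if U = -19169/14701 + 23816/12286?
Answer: 40116029359311525/90308243 ≈ 4.4421e+8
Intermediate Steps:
U = 57304341/90308243 (U = -19169*1/14701 + 23816*(1/12286) = -19169/14701 + 11908/6143 = 57304341/90308243 ≈ 0.63454)
(29946 + 31779)*(U + 7196) = (29946 + 31779)*(57304341/90308243 + 7196) = 61725*(649915420969/90308243) = 40116029359311525/90308243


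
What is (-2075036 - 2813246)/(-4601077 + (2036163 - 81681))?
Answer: 698326/378085 ≈ 1.8470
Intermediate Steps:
(-2075036 - 2813246)/(-4601077 + (2036163 - 81681)) = -4888282/(-4601077 + 1954482) = -4888282/(-2646595) = -4888282*(-1/2646595) = 698326/378085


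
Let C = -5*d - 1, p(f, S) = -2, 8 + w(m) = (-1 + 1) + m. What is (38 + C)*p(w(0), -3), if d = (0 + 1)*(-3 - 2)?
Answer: -124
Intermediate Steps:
d = -5 (d = 1*(-5) = -5)
w(m) = -8 + m (w(m) = -8 + ((-1 + 1) + m) = -8 + (0 + m) = -8 + m)
C = 24 (C = -5*(-5) - 1 = 25 - 1 = 24)
(38 + C)*p(w(0), -3) = (38 + 24)*(-2) = 62*(-2) = -124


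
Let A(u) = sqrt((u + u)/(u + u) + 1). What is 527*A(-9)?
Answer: 527*sqrt(2) ≈ 745.29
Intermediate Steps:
A(u) = sqrt(2) (A(u) = sqrt((2*u)/((2*u)) + 1) = sqrt((2*u)*(1/(2*u)) + 1) = sqrt(1 + 1) = sqrt(2))
527*A(-9) = 527*sqrt(2)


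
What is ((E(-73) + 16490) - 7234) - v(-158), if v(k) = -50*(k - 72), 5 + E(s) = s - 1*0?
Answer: -2322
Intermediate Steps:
E(s) = -5 + s (E(s) = -5 + (s - 1*0) = -5 + (s + 0) = -5 + s)
v(k) = 3600 - 50*k (v(k) = -50*(-72 + k) = 3600 - 50*k)
((E(-73) + 16490) - 7234) - v(-158) = (((-5 - 73) + 16490) - 7234) - (3600 - 50*(-158)) = ((-78 + 16490) - 7234) - (3600 + 7900) = (16412 - 7234) - 1*11500 = 9178 - 11500 = -2322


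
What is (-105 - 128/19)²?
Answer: 4507129/361 ≈ 12485.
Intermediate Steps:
(-105 - 128/19)² = (-2123/19)² = 4507129/361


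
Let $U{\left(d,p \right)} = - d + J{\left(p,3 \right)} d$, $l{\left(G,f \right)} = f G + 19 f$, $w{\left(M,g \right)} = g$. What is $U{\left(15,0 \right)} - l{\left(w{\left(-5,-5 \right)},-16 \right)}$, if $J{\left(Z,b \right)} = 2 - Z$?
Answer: $239$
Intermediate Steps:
$l{\left(G,f \right)} = 19 f + G f$ ($l{\left(G,f \right)} = G f + 19 f = 19 f + G f$)
$U{\left(d,p \right)} = - d + d \left(2 - p\right)$ ($U{\left(d,p \right)} = - d + \left(2 - p\right) d = - d + d \left(2 - p\right)$)
$U{\left(15,0 \right)} - l{\left(w{\left(-5,-5 \right)},-16 \right)} = 15 \left(1 - 0\right) - - 16 \left(19 - 5\right) = 15 \left(1 + 0\right) - \left(-16\right) 14 = 15 \cdot 1 - -224 = 15 + 224 = 239$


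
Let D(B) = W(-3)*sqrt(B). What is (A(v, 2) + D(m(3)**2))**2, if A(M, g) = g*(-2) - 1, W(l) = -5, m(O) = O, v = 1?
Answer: 400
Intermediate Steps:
A(M, g) = -1 - 2*g (A(M, g) = -2*g - 1 = -1 - 2*g)
D(B) = -5*sqrt(B)
(A(v, 2) + D(m(3)**2))**2 = ((-1 - 2*2) - 5*sqrt(3**2))**2 = ((-1 - 4) - 5*sqrt(9))**2 = (-5 - 5*3)**2 = (-5 - 15)**2 = (-20)**2 = 400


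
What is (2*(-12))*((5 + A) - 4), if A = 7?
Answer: -192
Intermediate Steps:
(2*(-12))*((5 + A) - 4) = (2*(-12))*((5 + 7) - 4) = -24*(12 - 4) = -24*8 = -192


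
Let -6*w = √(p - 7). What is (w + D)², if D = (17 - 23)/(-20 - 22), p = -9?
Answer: (3 - 14*I)²/441 ≈ -0.42404 - 0.19048*I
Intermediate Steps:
D = ⅐ (D = -6/(-42) = -6*(-1/42) = ⅐ ≈ 0.14286)
w = -2*I/3 (w = -√(-9 - 7)/6 = -2*I/3 ≈ -0.66667*I)
(w + D)² = (-2*I/3 + ⅐)² = (⅐ - 2*I/3)²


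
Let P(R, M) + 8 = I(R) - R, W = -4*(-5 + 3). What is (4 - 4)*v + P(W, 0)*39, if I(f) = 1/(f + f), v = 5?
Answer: -9945/16 ≈ -621.56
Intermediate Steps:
W = 8 (W = -4*(-2) = 8)
I(f) = 1/(2*f)
P(R, M) = -8 + 1/(2*R) - R (P(R, M) = -8 + (1/(2*R) - R) = -8 + 1/(2*R) - R)
(4 - 4)*v + P(W, 0)*39 = (4 - 4)*5 + (-8 + (½)/8 - 1*8)*39 = 0*5 + (-8 + (½)*(⅛) - 8)*39 = 0 + (-8 + 1/16 - 8)*39 = 0 - 255/16*39 = 0 - 9945/16 = -9945/16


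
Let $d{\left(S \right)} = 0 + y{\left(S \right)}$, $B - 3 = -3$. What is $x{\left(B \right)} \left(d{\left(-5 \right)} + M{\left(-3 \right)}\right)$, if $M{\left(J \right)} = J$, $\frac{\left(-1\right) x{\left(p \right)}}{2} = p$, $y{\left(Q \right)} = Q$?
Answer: $0$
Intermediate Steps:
$B = 0$ ($B = 3 - 3 = 0$)
$x{\left(p \right)} = - 2 p$
$d{\left(S \right)} = S$ ($d{\left(S \right)} = 0 + S = S$)
$x{\left(B \right)} \left(d{\left(-5 \right)} + M{\left(-3 \right)}\right) = \left(-2\right) 0 \left(-5 - 3\right) = 0 \left(-8\right) = 0$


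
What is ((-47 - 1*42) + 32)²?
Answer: 3249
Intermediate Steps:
((-47 - 1*42) + 32)² = ((-47 - 42) + 32)² = (-89 + 32)² = (-57)² = 3249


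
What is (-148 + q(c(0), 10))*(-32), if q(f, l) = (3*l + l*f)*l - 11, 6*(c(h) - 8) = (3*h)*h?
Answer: -30112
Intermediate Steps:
c(h) = 8 + h²/2 (c(h) = 8 + ((3*h)*h)/6 = 8 + (3*h²)/6 = 8 + h²/2)
q(f, l) = -11 + l*(3*l + f*l) (q(f, l) = (3*l + f*l)*l - 11 = l*(3*l + f*l) - 11 = -11 + l*(3*l + f*l))
(-148 + q(c(0), 10))*(-32) = (-148 + (-11 + 3*10² + (8 + (½)*0²)*10²))*(-32) = (-148 + (-11 + 3*100 + (8 + (½)*0)*100))*(-32) = (-148 + (-11 + 300 + (8 + 0)*100))*(-32) = (-148 + (-11 + 300 + 8*100))*(-32) = (-148 + (-11 + 300 + 800))*(-32) = (-148 + 1089)*(-32) = 941*(-32) = -30112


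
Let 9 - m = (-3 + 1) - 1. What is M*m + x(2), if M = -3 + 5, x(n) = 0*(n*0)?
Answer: 24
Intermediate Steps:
x(n) = 0 (x(n) = 0*0 = 0)
m = 12 (m = 9 - ((-3 + 1) - 1) = 9 - (-2 - 1) = 9 - 1*(-3) = 9 + 3 = 12)
M = 2
M*m + x(2) = 2*12 + 0 = 24 + 0 = 24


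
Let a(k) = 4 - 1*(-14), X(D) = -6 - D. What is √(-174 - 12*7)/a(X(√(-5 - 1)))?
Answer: I*√258/18 ≈ 0.89235*I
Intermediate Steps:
a(k) = 18 (a(k) = 4 + 14 = 18)
√(-174 - 12*7)/a(X(√(-5 - 1))) = √(-174 - 12*7)/18 = √(-174 - 84)/18 = √(-258)/18 = (I*√258)/18 = I*√258/18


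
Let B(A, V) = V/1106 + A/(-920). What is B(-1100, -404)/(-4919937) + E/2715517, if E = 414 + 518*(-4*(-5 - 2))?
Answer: 88903829805577/16183622363955662 ≈ 0.0054934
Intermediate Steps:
B(A, V) = -A/920 + V/1106 (B(A, V) = V*(1/1106) + A*(-1/920) = V/1106 - A/920 = -A/920 + V/1106)
E = 14918 (E = 414 + 518*(-4*(-7)) = 414 + 518*28 = 414 + 14504 = 14918)
B(-1100, -404)/(-4919937) + E/2715517 = (-1/920*(-1100) + (1/1106)*(-404))/(-4919937) + 14918/2715517 = (55/46 - 202/553)*(-1/4919937) + 14918*(1/2715517) = (21123/25438)*(-1/4919937) + 14918/2715517 = -7041/41717785802 + 14918/2715517 = 88903829805577/16183622363955662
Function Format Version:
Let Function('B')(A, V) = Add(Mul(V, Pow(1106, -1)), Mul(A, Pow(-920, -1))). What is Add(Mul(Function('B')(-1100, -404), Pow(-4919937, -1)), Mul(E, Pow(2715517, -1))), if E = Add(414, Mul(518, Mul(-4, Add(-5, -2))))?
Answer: Rational(88903829805577, 16183622363955662) ≈ 0.0054934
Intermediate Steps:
Function('B')(A, V) = Add(Mul(Rational(-1, 920), A), Mul(Rational(1, 1106), V)) (Function('B')(A, V) = Add(Mul(V, Rational(1, 1106)), Mul(A, Rational(-1, 920))) = Add(Mul(Rational(1, 1106), V), Mul(Rational(-1, 920), A)) = Add(Mul(Rational(-1, 920), A), Mul(Rational(1, 1106), V)))
E = 14918 (E = Add(414, Mul(518, Mul(-4, -7))) = Add(414, Mul(518, 28)) = Add(414, 14504) = 14918)
Add(Mul(Function('B')(-1100, -404), Pow(-4919937, -1)), Mul(E, Pow(2715517, -1))) = Add(Mul(Add(Mul(Rational(-1, 920), -1100), Mul(Rational(1, 1106), -404)), Pow(-4919937, -1)), Mul(14918, Pow(2715517, -1))) = Add(Mul(Add(Rational(55, 46), Rational(-202, 553)), Rational(-1, 4919937)), Mul(14918, Rational(1, 2715517))) = Add(Mul(Rational(21123, 25438), Rational(-1, 4919937)), Rational(14918, 2715517)) = Add(Rational(-7041, 41717785802), Rational(14918, 2715517)) = Rational(88903829805577, 16183622363955662)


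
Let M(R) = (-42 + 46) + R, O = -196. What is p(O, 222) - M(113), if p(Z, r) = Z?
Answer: -313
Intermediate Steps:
M(R) = 4 + R
p(O, 222) - M(113) = -196 - (4 + 113) = -196 - 1*117 = -196 - 117 = -313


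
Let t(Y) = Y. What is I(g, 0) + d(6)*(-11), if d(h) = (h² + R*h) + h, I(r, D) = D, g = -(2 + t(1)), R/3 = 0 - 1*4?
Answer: 330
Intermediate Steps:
R = -12 (R = 3*(0 - 1*4) = 3*(0 - 4) = 3*(-4) = -12)
g = -3 (g = -(2 + 1) = -1*3 = -3)
d(h) = h² - 11*h (d(h) = (h² - 12*h) + h = h² - 11*h)
I(g, 0) + d(6)*(-11) = 0 + (6*(-11 + 6))*(-11) = 0 + (6*(-5))*(-11) = 0 - 30*(-11) = 0 + 330 = 330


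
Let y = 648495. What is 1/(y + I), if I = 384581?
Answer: 1/1033076 ≈ 9.6798e-7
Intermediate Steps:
1/(y + I) = 1/(648495 + 384581) = 1/1033076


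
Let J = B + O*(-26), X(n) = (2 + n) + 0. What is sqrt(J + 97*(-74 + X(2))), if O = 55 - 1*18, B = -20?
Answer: 2*I*sqrt(1943) ≈ 88.159*I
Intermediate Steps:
O = 37 (O = 55 - 18 = 37)
X(n) = 2 + n
J = -982 (J = -20 + 37*(-26) = -20 - 962 = -982)
sqrt(J + 97*(-74 + X(2))) = sqrt(-982 + 97*(-74 + (2 + 2))) = sqrt(-982 + 97*(-74 + 4)) = sqrt(-982 + 97*(-70)) = sqrt(-982 - 6790) = sqrt(-7772) = 2*I*sqrt(1943)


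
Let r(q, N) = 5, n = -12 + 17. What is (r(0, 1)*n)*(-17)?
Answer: -425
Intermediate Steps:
n = 5
(r(0, 1)*n)*(-17) = (5*5)*(-17) = 25*(-17) = -425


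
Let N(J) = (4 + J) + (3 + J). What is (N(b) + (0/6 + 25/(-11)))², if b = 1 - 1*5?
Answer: 1296/121 ≈ 10.711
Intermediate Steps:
b = -4 (b = 1 - 5 = -4)
N(J) = 7 + 2*J
(N(b) + (0/6 + 25/(-11)))² = ((7 + 2*(-4)) + (0/6 + 25/(-11)))² = ((7 - 8) + (0*(⅙) + 25*(-1/11)))² = (-1 + (0 - 25/11))² = (-1 - 25/11)² = (-36/11)² = 1296/121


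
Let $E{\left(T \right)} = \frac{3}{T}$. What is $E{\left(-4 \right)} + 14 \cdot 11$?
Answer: $\frac{613}{4} \approx 153.25$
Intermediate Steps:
$E{\left(-4 \right)} + 14 \cdot 11 = \frac{3}{-4} + 14 \cdot 11 = 3 \left(- \frac{1}{4}\right) + 154 = - \frac{3}{4} + 154 = \frac{613}{4}$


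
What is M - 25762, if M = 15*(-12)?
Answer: -25942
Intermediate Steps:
M = -180
M - 25762 = -180 - 25762 = -25942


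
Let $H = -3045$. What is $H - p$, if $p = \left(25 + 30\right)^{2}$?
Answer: $-6070$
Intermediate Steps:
$p = 3025$ ($p = 55^{2} = 3025$)
$H - p = -3045 - 3025 = -6070$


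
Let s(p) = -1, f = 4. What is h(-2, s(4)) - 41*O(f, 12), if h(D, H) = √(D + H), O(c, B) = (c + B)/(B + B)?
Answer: -82/3 + I*√3 ≈ -27.333 + 1.732*I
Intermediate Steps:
O(c, B) = (B + c)/(2*B) (O(c, B) = (B + c)/((2*B)) = (B + c)*(1/(2*B)) = (B + c)/(2*B))
h(-2, s(4)) - 41*O(f, 12) = √(-2 - 1) - 41*(12 + 4)/(2*12) = √(-3) - 41*16/(2*12) = I*√3 - 41*⅔ = I*√3 - 82/3 = -82/3 + I*√3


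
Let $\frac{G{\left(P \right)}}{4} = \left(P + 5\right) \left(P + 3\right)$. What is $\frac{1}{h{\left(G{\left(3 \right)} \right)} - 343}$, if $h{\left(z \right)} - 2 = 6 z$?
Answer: $\frac{1}{811} \approx 0.001233$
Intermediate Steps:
$G{\left(P \right)} = 4 \left(3 + P\right) \left(5 + P\right)$ ($G{\left(P \right)} = 4 \left(P + 5\right) \left(P + 3\right) = 4 \left(5 + P\right) \left(3 + P\right) = 4 \left(3 + P\right) \left(5 + P\right)$)
$h{\left(z \right)} = 2 + 6 z$
$\frac{1}{h{\left(G{\left(3 \right)} \right)} - 343} = \frac{1}{\left(2 + 6 \left(60 + 4 \cdot 3^{2} + 32 \cdot 3\right)\right) - 343} = \frac{1}{\left(2 + 6 \left(60 + 4 \cdot 9 + 96\right)\right) - 343} = \frac{1}{\left(2 + 6 \left(60 + 36 + 96\right)\right) - 343} = \frac{1}{\left(2 + 6 \cdot 192\right) - 343} = \frac{1}{\left(2 + 1152\right) - 343} = \frac{1}{1154 - 343} = \frac{1}{811}$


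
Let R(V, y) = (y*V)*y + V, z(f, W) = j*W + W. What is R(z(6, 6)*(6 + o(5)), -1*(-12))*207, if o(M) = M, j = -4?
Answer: -5942970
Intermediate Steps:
z(f, W) = -3*W (z(f, W) = -4*W + W = -3*W)
R(V, y) = V + V*y² (R(V, y) = (V*y)*y + V = V*y² + V = V + V*y²)
R(z(6, 6)*(6 + o(5)), -1*(-12))*207 = (((-3*6)*(6 + 5))*(1 + (-1*(-12))²))*207 = ((-18*11)*(1 + 12²))*207 = -198*(1 + 144)*207 = -198*145*207 = -28710*207 = -5942970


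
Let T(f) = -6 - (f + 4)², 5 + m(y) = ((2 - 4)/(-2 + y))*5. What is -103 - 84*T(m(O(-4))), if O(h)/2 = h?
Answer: 401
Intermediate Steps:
O(h) = 2*h
m(y) = -5 - 10/(-2 + y) (m(y) = -5 + ((2 - 4)/(-2 + y))*5 = -5 - 2/(-2 + y)*5 = -5 - 10/(-2 + y))
T(f) = -6 - (4 + f)²
-103 - 84*T(m(O(-4))) = -103 - 84*(-6 - (4 - 5*2*(-4)/(-2 + 2*(-4)))²) = -103 - 84*(-6 - (4 - 5*(-8)/(-2 - 8))²) = -103 - 84*(-6 - (4 - 5*(-8)/(-10))²) = -103 - 84*(-6 - (4 - 5*(-8)*(-⅒))²) = -103 - 84*(-6 - (4 - 4)²) = -103 - 84*(-6 - 1*0²) = -103 - 84*(-6 - 1*0) = -103 - 84*(-6 + 0) = -103 - 84*(-6) = -103 + 504 = 401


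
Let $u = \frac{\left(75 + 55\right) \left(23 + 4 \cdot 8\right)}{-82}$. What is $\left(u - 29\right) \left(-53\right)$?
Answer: $\frac{252492}{41} \approx 6158.3$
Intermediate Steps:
$u = - \frac{3575}{41}$ ($u = 130 \left(23 + 32\right) \left(- \frac{1}{82}\right) = 130 \cdot 55 \left(- \frac{1}{82}\right) = 7150 \left(- \frac{1}{82}\right) = - \frac{3575}{41} \approx -87.195$)
$\left(u - 29\right) \left(-53\right) = \left(- \frac{3575}{41} - 29\right) \left(-53\right) = \left(- \frac{4764}{41}\right) \left(-53\right) = \frac{252492}{41}$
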